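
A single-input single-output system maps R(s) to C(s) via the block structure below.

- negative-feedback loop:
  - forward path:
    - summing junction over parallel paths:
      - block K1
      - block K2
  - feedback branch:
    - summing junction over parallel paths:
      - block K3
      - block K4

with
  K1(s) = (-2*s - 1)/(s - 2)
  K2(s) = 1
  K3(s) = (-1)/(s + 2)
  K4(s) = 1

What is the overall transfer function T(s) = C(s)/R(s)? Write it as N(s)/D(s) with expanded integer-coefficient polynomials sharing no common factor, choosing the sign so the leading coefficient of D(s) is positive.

Step 1 - sum the parallel branches K1, K2 = (-s - 3)/(s - 2)
Step 2 - parallel reduction of K3, K4 = (s + 1)/(s + 2)
Step 3 - collapse the loop ((K1+K2) forward, (K3+K4) return) - this is the overall T(s), already in the required normalized form

Answer: (s^2 + 5*s + 6)/(4*s + 7)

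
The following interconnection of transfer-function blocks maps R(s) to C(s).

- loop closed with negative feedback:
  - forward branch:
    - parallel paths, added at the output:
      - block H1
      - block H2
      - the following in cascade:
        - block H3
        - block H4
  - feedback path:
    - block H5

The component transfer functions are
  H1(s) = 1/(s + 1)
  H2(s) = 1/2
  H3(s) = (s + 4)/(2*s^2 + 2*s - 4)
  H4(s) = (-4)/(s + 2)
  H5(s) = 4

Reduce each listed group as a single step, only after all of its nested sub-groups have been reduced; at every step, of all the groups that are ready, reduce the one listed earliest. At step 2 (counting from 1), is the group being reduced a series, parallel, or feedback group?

[1] reduce the series chain H3, H4
[2] sum the parallel branches H1, H2, (H3*H4)
[3] apply the feedback formula to (H1+H2+(H3*H4)), H5
So the answer for step 2 is parallel.

Answer: parallel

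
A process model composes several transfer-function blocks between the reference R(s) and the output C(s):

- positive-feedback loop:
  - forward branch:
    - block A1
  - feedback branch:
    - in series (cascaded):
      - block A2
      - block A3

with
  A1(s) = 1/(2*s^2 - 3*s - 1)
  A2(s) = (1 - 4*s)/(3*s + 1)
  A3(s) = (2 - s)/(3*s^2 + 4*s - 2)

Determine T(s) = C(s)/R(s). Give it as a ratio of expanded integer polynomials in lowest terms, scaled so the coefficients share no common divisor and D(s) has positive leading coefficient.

Step 1: series reduction of A2, A3; result (4*s^2 - 9*s + 2)/(9*s^3 + 15*s^2 - 2*s - 2)
Step 2: feedback reduction of A1, (A2*A3): this yields T(s), and no further normalization is needed

Therefore the answer is (9*s^3 + 15*s^2 - 2*s - 2)/(18*s^5 + 3*s^4 - 58*s^3 - 17*s^2 + 17*s).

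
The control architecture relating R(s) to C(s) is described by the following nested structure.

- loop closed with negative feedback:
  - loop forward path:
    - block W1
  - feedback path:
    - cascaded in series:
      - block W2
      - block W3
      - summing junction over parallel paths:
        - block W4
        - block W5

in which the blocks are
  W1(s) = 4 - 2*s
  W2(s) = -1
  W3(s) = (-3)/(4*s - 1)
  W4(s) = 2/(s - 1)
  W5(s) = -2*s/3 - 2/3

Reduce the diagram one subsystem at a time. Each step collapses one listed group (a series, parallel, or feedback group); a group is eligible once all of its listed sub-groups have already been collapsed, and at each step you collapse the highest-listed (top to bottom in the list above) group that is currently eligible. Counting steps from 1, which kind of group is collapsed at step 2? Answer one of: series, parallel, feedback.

The answer is series.

Reasoning:
(1) sum the parallel branches W4, W5
(2) reduce the series chain W2, W3, (W4+W5)
(3) feedback reduction of W1, (W2*W3*(W4+W5))
Step 2: series.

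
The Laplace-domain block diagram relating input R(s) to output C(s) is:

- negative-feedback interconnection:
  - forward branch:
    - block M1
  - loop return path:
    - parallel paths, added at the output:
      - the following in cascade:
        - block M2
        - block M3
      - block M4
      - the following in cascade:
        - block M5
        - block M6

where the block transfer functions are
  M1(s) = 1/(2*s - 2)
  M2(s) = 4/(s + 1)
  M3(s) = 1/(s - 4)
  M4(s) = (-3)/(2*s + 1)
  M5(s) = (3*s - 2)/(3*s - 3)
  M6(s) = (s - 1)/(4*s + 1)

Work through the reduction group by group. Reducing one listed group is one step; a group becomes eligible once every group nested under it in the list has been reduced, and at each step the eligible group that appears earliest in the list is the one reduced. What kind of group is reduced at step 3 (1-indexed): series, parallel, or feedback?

Reducing step by step:

1. multiply M2, M3 (series)
2. reduce the series chain M5, M6
3. parallel reduction of (M2*M3), M4, (M5*M6)
4. apply the feedback formula to M1, ((M2*M3)+M4+(M5*M6))
The group at step 3 is a parallel group.

Answer: parallel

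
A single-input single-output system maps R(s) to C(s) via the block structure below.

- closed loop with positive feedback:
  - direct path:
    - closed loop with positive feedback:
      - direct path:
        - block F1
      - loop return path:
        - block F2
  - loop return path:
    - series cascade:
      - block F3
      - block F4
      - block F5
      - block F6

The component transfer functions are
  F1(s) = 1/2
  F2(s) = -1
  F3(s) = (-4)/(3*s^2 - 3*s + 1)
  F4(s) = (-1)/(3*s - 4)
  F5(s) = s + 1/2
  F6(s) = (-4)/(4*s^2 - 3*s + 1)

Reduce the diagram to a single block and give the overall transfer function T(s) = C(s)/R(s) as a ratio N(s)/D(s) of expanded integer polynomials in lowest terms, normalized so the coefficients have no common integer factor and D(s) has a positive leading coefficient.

[1] reduce the feedback loop with forward F1 and return F2 -> 1/3
[2] series reduction of F3, F4, F5, F6 -> (-16*s - 8)/(36*s^5 - 111*s^4 + 132*s^3 - 82*s^2 + 27*s - 4)
[3] feedback reduction of [F1/(1-F1*F2)], (F3*F4*F5*F6); the result is T(s) itself (integer coefficients, no common factor, positive leading denominator coefficient)

Therefore the answer is (36*s^5 - 111*s^4 + 132*s^3 - 82*s^2 + 27*s - 4)/(108*s^5 - 333*s^4 + 396*s^3 - 246*s^2 + 97*s - 4).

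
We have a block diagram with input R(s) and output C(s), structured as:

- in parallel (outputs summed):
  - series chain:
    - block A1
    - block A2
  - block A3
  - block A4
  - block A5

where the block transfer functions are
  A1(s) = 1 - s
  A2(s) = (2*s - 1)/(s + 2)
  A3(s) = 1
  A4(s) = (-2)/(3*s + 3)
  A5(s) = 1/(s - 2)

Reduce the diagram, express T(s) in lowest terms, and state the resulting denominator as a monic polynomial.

Answer: s^3 + s^2 - 4*s - 4

Working:
[1] series reduction of A1, A2 = (-2*s^2 + 3*s - 1)/(s + 2)
[2] parallel reduction of (A1*A2), A3, A4, A5 = (-6*s^4 + 18*s^3 + 4*s^2 - 18*s + 8)/(3*s^3 + 3*s^2 - 12*s - 12)
T(s) is the step-2 result (common factors already cancelled). Leading coefficient of the denominator: 3. Divide through by 3 for the monic polynomial.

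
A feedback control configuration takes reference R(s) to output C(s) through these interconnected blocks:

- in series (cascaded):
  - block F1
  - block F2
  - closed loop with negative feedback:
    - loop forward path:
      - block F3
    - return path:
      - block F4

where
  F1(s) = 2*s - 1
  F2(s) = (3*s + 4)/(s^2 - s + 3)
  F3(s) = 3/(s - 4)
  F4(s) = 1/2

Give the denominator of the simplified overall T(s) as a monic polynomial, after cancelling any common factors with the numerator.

[1] feedback reduction of F3, F4 -> 6/(2*s - 5)
[2] multiply F1, F2, [F3/(1+F3*F4)] (series) -> (36*s^2 + 30*s - 24)/(2*s^3 - 7*s^2 + 11*s - 15)
No further cancellation is possible in the step-2 result, so that is T(s). Its denominator becomes monic after dividing by the leading coefficient 2.

Answer: s^3 - 7*s^2/2 + 11*s/2 - 15/2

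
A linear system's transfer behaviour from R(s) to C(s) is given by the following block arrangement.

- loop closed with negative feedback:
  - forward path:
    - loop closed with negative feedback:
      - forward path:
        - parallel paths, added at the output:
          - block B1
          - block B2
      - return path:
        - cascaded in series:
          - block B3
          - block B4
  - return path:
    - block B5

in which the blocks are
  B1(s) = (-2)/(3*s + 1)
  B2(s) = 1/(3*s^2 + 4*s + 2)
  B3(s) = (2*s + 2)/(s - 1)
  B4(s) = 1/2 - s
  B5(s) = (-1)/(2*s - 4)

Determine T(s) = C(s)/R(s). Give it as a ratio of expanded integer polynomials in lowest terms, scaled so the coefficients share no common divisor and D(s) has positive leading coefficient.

First reduce the diagram to T(s).

Step 1 - reduce the parallel group B1, B2 gives (-6*s^2 - 5*s - 3)/(9*s^3 + 15*s^2 + 10*s + 2)
Step 2 - combine B3, B4 in series gives (-2*s^2 - s + 1)/(s - 1)
Step 3 - reduce the feedback loop with forward (B1+B2) and return (B3*B4) gives (-6*s^3 + s^2 + 2*s + 3)/(21*s^4 + 22*s^3 - 10*s - 5)
Step 4 - reduce the feedback loop with forward [(B1+B2)/(1+(B1+B2)*(B3*B4))] and return B5 - this is the overall T(s), already in the required normalized form

Answer: (-12*s^4 + 26*s^3 - 2*s - 12)/(42*s^5 - 40*s^4 - 82*s^3 - 21*s^2 + 28*s + 17)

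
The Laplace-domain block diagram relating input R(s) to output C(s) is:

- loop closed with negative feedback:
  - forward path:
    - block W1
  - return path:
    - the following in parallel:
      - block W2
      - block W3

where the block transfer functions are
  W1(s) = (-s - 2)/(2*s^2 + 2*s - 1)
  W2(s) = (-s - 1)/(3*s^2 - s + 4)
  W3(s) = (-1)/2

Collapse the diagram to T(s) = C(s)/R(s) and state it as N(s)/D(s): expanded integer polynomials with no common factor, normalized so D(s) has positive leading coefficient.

1. parallel reduction of W2, W3, giving (-3*s^2 - s - 6)/(6*s^2 - 2*s + 8)
2. reduce the feedback loop with forward W1 and return (W2+W3): this yields T(s), and no further normalization is needed

Hence the answer: (-6*s^3 - 10*s^2 - 4*s - 16)/(12*s^4 + 11*s^3 + 13*s^2 + 26*s + 4)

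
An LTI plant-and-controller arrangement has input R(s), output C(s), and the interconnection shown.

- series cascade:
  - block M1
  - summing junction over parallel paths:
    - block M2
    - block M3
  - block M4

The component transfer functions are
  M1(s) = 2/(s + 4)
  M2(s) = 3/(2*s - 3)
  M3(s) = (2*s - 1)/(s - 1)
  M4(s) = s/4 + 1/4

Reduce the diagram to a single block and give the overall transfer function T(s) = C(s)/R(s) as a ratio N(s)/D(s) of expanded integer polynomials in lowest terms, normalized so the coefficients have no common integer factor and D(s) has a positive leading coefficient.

First reduce the diagram to T(s).

1. combine M2, M3 in parallel, giving (4*s^2 - 5*s)/(2*s^2 - 5*s + 3)
2. series reduction of M1, (M2+M3), M4, which is the overall transfer function T(s) = C(s)/R(s) in lowest terms

Answer: (4*s^3 - s^2 - 5*s)/(4*s^3 + 6*s^2 - 34*s + 24)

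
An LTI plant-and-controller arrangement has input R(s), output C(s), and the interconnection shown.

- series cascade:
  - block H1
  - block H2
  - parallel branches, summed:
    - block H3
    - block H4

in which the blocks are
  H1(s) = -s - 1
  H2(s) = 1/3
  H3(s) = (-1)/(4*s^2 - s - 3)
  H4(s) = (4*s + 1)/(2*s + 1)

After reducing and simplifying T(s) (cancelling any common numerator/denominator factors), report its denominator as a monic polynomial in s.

Answer: s^3 + s^2/4 - 7*s/8 - 3/8

Working:
1. reduce the parallel group H3, H4; result (16*s^3 - 15*s - 4)/(8*s^3 + 2*s^2 - 7*s - 3)
2. multiply H1, H2, (H3+H4) (series); result (-16*s^4 - 16*s^3 + 15*s^2 + 19*s + 4)/(24*s^3 + 6*s^2 - 21*s - 9)
No further cancellation is possible in the step-2 result, so that is T(s). Its denominator becomes monic after dividing by the leading coefficient 24.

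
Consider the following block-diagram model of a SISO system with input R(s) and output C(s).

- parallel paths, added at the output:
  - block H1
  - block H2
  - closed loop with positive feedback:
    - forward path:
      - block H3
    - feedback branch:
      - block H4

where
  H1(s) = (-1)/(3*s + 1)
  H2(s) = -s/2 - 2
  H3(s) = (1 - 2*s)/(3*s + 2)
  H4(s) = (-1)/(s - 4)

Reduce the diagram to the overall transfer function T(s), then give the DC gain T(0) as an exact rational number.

Answer: -17/7

Working:
1. close the feedback loop around H3, H4, giving (-2*s^2 + 9*s - 4)/(3*s^2 - 12*s - 7)
2. combine H1, H2, [H3/(1-H3*H4)] in parallel, giving (-9*s^4 - 15*s^3 + 209*s^2 + 157*s + 34)/(18*s^3 - 66*s^2 - 66*s - 14)
The step-2 result is T(s). Setting s = 0: T(0) = 34/(-14) = -17/7.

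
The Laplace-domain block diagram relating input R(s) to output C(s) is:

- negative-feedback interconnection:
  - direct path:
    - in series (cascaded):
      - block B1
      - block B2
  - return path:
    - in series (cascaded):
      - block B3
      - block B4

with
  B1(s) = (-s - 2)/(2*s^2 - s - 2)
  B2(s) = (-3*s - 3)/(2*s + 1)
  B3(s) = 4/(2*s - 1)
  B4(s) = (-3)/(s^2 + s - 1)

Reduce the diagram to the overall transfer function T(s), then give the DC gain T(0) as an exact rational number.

[1] cascade B1, B2; result (3*s^2 + 9*s + 6)/(4*s^3 - 5*s - 2)
[2] combine B3, B4 in series; result (-12)/(2*s^3 + s^2 - 3*s + 1)
[3] reduce the feedback loop with forward (B1*B2) and return (B3*B4); result (6*s^5 + 21*s^4 + 12*s^3 - 18*s^2 - 9*s + 6)/(8*s^6 + 4*s^5 - 22*s^4 - 5*s^3 - 23*s^2 - 107*s - 74)
That last expression is T(s); at s = 0 only the constant terms survive, so T(0) = 6/(-74) = -3/37.

Therefore the answer is -3/37.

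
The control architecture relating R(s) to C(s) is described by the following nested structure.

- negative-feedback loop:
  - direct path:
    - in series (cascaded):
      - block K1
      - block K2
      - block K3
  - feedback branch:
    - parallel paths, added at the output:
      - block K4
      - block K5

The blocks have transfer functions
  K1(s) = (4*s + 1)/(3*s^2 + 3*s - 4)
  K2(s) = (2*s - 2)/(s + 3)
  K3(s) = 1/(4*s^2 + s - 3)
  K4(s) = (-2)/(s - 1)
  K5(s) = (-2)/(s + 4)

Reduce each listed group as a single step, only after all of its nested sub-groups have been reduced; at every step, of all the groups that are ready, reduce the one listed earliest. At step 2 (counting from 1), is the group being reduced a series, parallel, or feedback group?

Step 1. series reduction of K1, K2, K3
Step 2. parallel reduction of K4, K5
Step 3. apply the feedback formula to (K1*K2*K3), (K4+K5)
Step 2 collapses a parallel group.

Answer: parallel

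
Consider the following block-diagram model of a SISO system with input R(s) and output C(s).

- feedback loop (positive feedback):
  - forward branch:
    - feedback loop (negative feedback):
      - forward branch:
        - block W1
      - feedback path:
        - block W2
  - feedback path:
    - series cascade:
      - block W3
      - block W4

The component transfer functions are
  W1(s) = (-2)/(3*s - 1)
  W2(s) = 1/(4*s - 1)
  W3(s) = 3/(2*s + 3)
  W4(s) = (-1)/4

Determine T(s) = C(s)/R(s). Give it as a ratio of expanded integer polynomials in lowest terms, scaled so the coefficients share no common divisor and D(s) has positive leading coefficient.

1. reduce the feedback loop with forward W1 and return W2, giving (2 - 8*s)/(12*s^2 - 7*s - 1)
2. reduce the series chain W3, W4, giving (-3)/(8*s + 12)
3. reduce the feedback loop with forward [W1/(1+W1*W2)] and return (W3*W4); the result is T(s) itself (integer coefficients, no common factor, positive leading denominator coefficient)

Final answer: (-32*s^2 - 40*s + 12)/(48*s^3 + 44*s^2 - 58*s - 3)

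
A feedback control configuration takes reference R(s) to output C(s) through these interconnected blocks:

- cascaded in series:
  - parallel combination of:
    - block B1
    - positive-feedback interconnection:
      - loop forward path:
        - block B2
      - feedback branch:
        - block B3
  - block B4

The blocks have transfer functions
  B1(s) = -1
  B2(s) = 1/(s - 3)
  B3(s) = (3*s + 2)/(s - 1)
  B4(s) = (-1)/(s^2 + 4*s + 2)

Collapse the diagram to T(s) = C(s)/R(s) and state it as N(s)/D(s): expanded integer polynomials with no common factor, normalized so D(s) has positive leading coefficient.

Step 1 - collapse the loop (B2 forward, B3 return) = (s - 1)/(s^2 - 7*s + 1)
Step 2 - sum the parallel branches B1, [B2/(1-B2*B3)] = (-s^2 + 8*s - 2)/(s^2 - 7*s + 1)
Step 3 - cascade (B1+[B2/(1-B2*B3)]), B4 - this is the overall T(s), already in the required normalized form

Therefore the answer is (s^2 - 8*s + 2)/(s^4 - 3*s^3 - 25*s^2 - 10*s + 2).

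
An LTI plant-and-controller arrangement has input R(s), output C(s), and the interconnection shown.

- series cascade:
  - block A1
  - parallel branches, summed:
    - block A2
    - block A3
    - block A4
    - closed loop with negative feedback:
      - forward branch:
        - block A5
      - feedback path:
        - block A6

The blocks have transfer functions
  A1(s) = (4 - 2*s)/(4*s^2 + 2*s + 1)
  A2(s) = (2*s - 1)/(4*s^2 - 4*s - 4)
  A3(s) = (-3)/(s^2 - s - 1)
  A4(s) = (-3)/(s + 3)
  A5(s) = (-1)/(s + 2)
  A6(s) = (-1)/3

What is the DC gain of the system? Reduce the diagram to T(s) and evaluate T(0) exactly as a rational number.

(1) close the feedback loop around A5, A6; result (-3)/(3*s + 7)
(2) parallel reduction of A2, A3, A4, [A5/(1+A5*A6)]; result (-42*s^3 - 79*s^2 + 2*s - 153)/(12*s^4 + 52*s^3 + 8*s^2 - 148*s - 84)
(3) combine A1, (A2+A3+A4+[A5/(1+A5*A6)]) in series; result (42*s^4 - 5*s^3 - 160*s^2 + 157*s - 306)/(24*s^6 + 116*s^5 + 74*s^4 - 262*s^3 - 312*s^2 - 158*s - 42)
The step-3 result is T(s). Setting s = 0: T(0) = -306/(-42) = 51/7.

Final answer: 51/7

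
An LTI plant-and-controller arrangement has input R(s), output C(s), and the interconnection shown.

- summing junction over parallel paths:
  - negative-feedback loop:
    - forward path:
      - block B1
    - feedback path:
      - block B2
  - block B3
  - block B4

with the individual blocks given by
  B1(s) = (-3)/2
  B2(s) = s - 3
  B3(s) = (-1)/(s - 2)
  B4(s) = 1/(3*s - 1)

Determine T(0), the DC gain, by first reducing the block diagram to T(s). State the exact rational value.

The answer is -17/22.

Reasoning:
(1) feedback reduction of B1, B2 -> 3/(3*s - 11)
(2) combine [B1/(1+B1*B2)], B3, B4 in parallel -> (3*s^2 - 2*s + 17)/(9*s^3 - 54*s^2 + 83*s - 22)
DC gain: substitute s = 0 into T(s) from step 2: T(0) = 17/(-22) = -17/22.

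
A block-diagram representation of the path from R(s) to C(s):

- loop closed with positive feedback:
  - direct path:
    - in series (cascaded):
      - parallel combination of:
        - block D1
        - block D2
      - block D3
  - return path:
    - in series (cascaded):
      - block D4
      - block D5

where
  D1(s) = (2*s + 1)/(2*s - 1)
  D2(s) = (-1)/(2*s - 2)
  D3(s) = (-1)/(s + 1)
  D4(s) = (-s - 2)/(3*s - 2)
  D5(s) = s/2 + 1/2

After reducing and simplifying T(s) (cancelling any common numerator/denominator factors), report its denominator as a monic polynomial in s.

(1) add D1, D2 (parallel), giving (4*s^2 - 4*s - 1)/(4*s^2 - 6*s + 2)
(2) combine (D1+D2), D3 in series, giving (-4*s^2 + 4*s + 1)/(4*s^3 - 2*s^2 - 4*s + 2)
(3) series reduction of D4, D5, giving (-s^2 - 3*s - 2)/(6*s - 4)
(4) reduce the feedback loop with forward ((D1+D2)*D3) and return (D4*D5), giving (-24*s^3 + 40*s^2 - 10*s - 4)/(20*s^4 - 36*s^3 - 11*s^2 + 39*s - 6)
That last expression is T(s), already simplified. Scaling its denominator by 1/20 (the reciprocal of the leading coefficient) yields the monic denominator.

Hence the answer: s^4 - 9*s^3/5 - 11*s^2/20 + 39*s/20 - 3/10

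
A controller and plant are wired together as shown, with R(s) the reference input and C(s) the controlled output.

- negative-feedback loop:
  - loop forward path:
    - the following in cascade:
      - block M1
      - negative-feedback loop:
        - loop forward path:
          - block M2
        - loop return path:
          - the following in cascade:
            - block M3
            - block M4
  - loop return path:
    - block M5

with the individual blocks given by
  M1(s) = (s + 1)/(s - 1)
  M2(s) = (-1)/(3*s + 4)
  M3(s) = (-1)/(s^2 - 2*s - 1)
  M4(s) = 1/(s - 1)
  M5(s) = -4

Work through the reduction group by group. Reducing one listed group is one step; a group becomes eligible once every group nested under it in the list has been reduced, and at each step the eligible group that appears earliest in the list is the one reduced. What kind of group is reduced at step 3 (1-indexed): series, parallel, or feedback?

(1) combine M3, M4 in series
(2) close the feedback loop around M2, (M3*M4)
(3) combine M1, [M2/(1+M2*(M3*M4))] in series
(4) feedback reduction of (M1*[M2/(1+M2*(M3*M4))]), M5
The group at step 3 is a series group.

Answer: series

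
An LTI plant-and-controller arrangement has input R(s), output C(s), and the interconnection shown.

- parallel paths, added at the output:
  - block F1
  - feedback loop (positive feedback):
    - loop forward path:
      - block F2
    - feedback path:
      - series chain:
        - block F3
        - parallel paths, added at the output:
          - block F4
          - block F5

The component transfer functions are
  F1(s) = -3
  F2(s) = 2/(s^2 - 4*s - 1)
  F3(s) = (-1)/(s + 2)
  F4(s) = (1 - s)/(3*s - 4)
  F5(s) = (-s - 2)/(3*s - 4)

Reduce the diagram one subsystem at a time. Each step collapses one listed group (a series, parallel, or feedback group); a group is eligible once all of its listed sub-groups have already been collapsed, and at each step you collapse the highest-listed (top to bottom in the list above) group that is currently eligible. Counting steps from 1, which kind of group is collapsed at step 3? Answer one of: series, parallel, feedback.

Answer: feedback

Working:
Step 1. add F4, F5 (parallel)
Step 2. series reduction of F3, (F4+F5)
Step 3. feedback reduction of F2, (F3*(F4+F5))
Step 4. combine F1, [F2/(1-F2*(F3*(F4+F5)))] in parallel
Step 3 collapses a feedback group.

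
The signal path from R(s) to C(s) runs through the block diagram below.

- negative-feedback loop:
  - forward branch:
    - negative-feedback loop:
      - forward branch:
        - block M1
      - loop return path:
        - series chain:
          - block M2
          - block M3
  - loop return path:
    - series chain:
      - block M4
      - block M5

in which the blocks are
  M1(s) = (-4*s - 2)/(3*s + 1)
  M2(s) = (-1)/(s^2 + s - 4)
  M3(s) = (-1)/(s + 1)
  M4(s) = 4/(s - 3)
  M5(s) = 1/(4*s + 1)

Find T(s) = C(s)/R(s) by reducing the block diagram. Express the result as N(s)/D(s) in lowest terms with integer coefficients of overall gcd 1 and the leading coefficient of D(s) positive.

The answer is (-16*s^6 + 4*s^5 + 154*s^4 + 30*s^3 - 234*s^2 - 154*s - 24)/(12*s^6 - 5*s^5 - 130*s^4 - 60*s^3 + 238*s^2 + 211*s + 50).

Reasoning:
1. cascade M2, M3 = 1/(s^3 + 2*s^2 - 3*s - 4)
2. reduce the feedback loop with forward M1 and return (M2*M3) = (-4*s^4 - 10*s^3 + 8*s^2 + 22*s + 8)/(3*s^4 + 7*s^3 - 7*s^2 - 19*s - 6)
3. multiply M4, M5 (series) = 4/(4*s^2 - 11*s - 3)
4. collapse the loop ([M1/(1+M1*(M2*M3))] forward, (M4*M5) return): this yields T(s), and no further normalization is needed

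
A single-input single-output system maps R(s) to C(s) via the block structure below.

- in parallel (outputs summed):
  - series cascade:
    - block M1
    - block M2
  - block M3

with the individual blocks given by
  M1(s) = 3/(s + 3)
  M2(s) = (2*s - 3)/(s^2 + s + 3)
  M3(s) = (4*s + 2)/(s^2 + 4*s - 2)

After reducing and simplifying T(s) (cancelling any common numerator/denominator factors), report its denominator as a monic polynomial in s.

Step 1 - cascade M1, M2: (6*s - 9)/(s^3 + 4*s^2 + 6*s + 9)
Step 2 - combine (M1*M2), M3 in parallel: (4*s^4 + 24*s^3 + 47*s^2 + 36)/(s^5 + 8*s^4 + 20*s^3 + 25*s^2 + 24*s - 18)
That last expression is T(s), already simplified, and its denominator is already monic.

Answer: s^5 + 8*s^4 + 20*s^3 + 25*s^2 + 24*s - 18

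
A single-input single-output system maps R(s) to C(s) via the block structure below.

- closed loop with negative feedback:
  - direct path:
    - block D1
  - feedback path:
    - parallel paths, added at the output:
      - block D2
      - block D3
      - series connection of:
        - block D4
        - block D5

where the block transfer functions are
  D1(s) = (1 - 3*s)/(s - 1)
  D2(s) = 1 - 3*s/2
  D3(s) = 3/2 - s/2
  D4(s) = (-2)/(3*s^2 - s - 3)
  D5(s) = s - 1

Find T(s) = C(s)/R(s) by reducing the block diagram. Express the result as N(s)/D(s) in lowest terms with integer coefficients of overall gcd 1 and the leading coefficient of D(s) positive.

The answer is (-18*s^3 + 12*s^2 + 16*s - 6)/(36*s^4 - 63*s^3 + 2*s^2 + 32*s - 5).

Reasoning:
Step 1: series reduction of D4, D5 = (2 - 2*s)/(3*s^2 - s - 3)
Step 2: combine D2, D3, (D4*D5) in parallel = (-12*s^3 + 19*s^2 + 3*s - 11)/(6*s^2 - 2*s - 6)
Step 3: apply the feedback formula to D1, (D2+D3+(D4*D5)) - this is the overall T(s), already in the required normalized form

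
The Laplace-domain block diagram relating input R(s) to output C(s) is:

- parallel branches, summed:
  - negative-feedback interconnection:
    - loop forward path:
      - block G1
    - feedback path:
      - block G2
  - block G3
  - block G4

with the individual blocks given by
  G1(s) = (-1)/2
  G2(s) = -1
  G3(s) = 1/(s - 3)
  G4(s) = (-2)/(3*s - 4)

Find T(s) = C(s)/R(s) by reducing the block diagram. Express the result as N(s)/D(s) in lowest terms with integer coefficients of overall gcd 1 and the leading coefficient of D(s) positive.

Answer: (-3*s^2 + 16*s - 6)/(9*s^2 - 39*s + 36)

Working:
(1) close the feedback loop around G1, G2; result (-1)/3
(2) combine [G1/(1+G1*G2)], G3, G4 in parallel, which is the overall transfer function T(s) = C(s)/R(s) in lowest terms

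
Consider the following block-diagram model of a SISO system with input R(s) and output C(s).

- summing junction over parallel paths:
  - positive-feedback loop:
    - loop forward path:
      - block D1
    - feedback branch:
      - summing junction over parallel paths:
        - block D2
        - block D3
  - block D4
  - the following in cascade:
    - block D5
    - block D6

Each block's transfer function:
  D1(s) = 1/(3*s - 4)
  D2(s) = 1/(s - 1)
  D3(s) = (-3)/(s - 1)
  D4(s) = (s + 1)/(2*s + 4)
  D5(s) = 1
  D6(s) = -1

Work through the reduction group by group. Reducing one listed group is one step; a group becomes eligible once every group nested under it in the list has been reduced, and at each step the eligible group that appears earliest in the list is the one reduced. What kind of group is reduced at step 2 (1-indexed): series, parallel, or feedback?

The answer is feedback.

Reasoning:
[1] sum the parallel branches D2, D3
[2] close the feedback loop around D1, (D2+D3)
[3] cascade D5, D6
[4] parallel reduction of [D1/(1-D1*(D2+D3))], D4, (D5*D6)
At step 2 the group reduced is feedback.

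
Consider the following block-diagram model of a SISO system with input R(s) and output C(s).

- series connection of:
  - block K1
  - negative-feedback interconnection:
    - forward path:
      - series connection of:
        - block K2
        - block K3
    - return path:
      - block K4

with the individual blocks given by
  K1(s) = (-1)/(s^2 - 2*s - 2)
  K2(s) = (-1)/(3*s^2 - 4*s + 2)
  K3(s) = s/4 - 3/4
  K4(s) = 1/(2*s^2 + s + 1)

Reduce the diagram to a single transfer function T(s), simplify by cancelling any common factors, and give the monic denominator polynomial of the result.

First reduce the diagram to T(s).

Step 1: reduce the series chain K2, K3; result (3 - s)/(12*s^2 - 16*s + 8)
Step 2: apply the feedback formula to (K2*K3), K4; result (-2*s^3 + 5*s^2 + 2*s + 3)/(24*s^4 - 20*s^3 + 12*s^2 - 9*s + 11)
Step 3: reduce the series chain K1, [(K2*K3)/(1+(K2*K3)*K4)]; result (2*s^3 - 5*s^2 - 2*s - 3)/(24*s^6 - 68*s^5 + 4*s^4 + 7*s^3 + 5*s^2 - 4*s - 22)
T(s) is the step-3 result (common factors already cancelled). Leading coefficient of the denominator: 24. Divide through by 24 for the monic polynomial.

Answer: s^6 - 17*s^5/6 + s^4/6 + 7*s^3/24 + 5*s^2/24 - s/6 - 11/12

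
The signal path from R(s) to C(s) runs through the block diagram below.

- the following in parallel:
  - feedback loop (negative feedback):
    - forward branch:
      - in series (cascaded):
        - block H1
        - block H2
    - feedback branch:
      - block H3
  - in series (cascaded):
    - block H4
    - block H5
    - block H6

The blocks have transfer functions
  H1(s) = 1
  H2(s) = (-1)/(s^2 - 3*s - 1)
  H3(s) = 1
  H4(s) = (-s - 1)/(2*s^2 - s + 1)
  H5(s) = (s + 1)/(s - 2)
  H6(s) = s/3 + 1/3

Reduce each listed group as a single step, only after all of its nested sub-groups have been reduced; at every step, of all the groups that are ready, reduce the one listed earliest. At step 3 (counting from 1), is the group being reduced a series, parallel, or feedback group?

Step 1 - combine H1, H2 in series
Step 2 - collapse the loop ((H1*H2) forward, H3 return)
Step 3 - multiply H4, H5, H6 (series)
Step 4 - reduce the parallel group [(H1*H2)/(1+(H1*H2)*H3)], (H4*H5*H6)
Step 3: series.

Final answer: series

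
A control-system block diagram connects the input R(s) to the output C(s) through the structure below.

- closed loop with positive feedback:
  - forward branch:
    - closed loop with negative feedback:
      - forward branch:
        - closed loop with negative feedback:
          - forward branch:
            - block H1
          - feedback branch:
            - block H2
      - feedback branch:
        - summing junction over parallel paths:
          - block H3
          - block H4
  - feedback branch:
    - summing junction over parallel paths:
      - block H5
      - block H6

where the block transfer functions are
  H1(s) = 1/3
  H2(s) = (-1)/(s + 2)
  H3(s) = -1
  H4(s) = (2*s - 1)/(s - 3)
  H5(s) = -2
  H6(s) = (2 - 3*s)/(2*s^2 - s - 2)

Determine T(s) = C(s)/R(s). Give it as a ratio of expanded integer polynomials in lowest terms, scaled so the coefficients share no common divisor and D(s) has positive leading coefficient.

1. close the feedback loop around H1, H2; result (s + 2)/(3*s + 5)
2. combine H3, H4 in parallel; result (s + 2)/(s - 3)
3. apply the feedback formula to [H1/(1+H1*H2)], (H3+H4); result (s^2 - s - 6)/(4*s^2 - 11)
4. combine H5, H6 in parallel; result (-4*s^2 - s + 6)/(2*s^2 - s - 2)
5. collapse the loop ([[H1/(1+H1*H2)]/(1+[H1/(1+H1*H2)]*(H3+H4))] forward, (H5+H6) return), which is the overall transfer function T(s) = C(s)/R(s) in lowest terms

Final answer: (2*s^4 - 3*s^3 - 13*s^2 + 8*s + 12)/(12*s^4 - 7*s^3 - 61*s^2 + 11*s + 58)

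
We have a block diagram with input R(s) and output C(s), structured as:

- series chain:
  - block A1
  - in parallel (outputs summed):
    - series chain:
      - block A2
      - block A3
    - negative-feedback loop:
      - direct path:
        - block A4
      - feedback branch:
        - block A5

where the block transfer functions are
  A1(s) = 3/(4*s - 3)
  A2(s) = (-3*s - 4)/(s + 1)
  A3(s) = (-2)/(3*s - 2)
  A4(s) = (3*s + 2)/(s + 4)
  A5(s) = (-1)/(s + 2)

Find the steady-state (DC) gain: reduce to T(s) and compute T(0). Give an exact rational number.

The answer is 10/3.

Reasoning:
Step 1. reduce the series chain A2, A3 gives (6*s + 8)/(3*s^2 + s - 2)
Step 2. collapse the loop (A4 forward, A5 return) gives (3*s^2 + 8*s + 4)/(s^2 + 3*s + 6)
Step 3. combine (A2*A3), [A4/(1+A4*A5)] in parallel gives (9*s^4 + 33*s^3 + 40*s^2 + 48*s + 40)/(3*s^4 + 10*s^3 + 19*s^2 - 12)
Step 4. reduce the series chain A1, ((A2*A3)+[A4/(1+A4*A5)]) gives (27*s^4 + 99*s^3 + 120*s^2 + 144*s + 120)/(12*s^5 + 31*s^4 + 46*s^3 - 57*s^2 - 48*s + 36)
The step-4 result is T(s). Setting s = 0: T(0) = 120/36 = 10/3.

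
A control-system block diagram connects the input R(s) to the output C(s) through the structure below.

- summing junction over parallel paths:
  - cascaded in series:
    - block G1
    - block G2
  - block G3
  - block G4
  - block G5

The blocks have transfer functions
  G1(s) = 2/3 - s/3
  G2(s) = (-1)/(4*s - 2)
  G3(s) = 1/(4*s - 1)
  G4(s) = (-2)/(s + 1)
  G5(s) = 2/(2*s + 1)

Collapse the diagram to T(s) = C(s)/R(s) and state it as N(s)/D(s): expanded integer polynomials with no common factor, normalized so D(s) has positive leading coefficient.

[1] reduce the series chain G1, G2 = (s - 2)/(12*s - 6)
[2] add (G1*G2), G3, G4, G5 (parallel), which is the overall transfer function T(s) = C(s)/R(s) in lowest terms

Hence the answer: (8*s^4 - 78*s^3 + 77*s^2 - 21*s - 4)/(96*s^4 + 72*s^3 - 48*s^2 - 18*s + 6)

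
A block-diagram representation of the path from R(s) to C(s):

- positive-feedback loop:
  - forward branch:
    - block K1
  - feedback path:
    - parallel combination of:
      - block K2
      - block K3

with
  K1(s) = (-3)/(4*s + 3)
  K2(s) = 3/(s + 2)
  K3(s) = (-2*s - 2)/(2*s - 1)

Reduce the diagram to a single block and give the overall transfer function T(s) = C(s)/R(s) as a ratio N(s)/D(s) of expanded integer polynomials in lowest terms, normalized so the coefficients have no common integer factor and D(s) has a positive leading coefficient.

[1] combine K2, K3 in parallel; result (-2*s^2 - 7)/(2*s^2 + 3*s - 2)
[2] feedback reduction of K1, (K2+K3) - this is the overall T(s), already in the required normalized form

Therefore the answer is (-6*s^2 - 9*s + 6)/(8*s^3 + 12*s^2 + s - 27).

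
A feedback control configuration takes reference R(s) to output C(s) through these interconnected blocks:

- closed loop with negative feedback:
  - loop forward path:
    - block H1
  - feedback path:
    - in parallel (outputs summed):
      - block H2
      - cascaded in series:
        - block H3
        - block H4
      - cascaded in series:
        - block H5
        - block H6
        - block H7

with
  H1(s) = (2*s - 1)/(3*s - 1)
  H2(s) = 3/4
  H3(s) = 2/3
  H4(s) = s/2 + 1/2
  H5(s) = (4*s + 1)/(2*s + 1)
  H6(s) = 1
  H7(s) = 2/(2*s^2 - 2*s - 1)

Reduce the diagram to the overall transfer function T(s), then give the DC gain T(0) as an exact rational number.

[1] cascade H3, H4, giving s/3 + 1/3
[2] series reduction of H5, H6, H7, giving (8*s + 2)/(4*s^3 - 2*s^2 - 4*s - 1)
[3] combine H2, (H3*H4), (H5*H6*H7) in parallel, giving (16*s^4 + 44*s^3 - 42*s^2 + 40*s + 11)/(48*s^3 - 24*s^2 - 48*s - 12)
[4] feedback reduction of H1, (H2+(H3*H4)+(H5*H6*H7)), giving (96*s^4 - 96*s^3 - 72*s^2 + 24*s + 12)/(32*s^5 + 216*s^4 - 248*s^3 + 2*s^2 - 6*s + 1)
Evaluating the step-4 result (the overall T(s)) at s = 0 gives T(0) = 12/1 = 12.

Therefore the answer is 12.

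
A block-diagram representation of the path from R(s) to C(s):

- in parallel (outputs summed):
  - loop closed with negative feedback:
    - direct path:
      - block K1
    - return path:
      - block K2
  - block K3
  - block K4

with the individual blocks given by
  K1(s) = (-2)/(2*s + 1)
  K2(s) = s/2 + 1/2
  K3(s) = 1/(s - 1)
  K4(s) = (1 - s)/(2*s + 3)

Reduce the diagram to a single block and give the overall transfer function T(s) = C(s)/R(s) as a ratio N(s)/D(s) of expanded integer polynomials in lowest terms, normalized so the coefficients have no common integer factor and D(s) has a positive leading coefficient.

Answer: (6 - s^3)/(2*s^3 + s^2 - 3*s)

Working:
Step 1. reduce the feedback loop with forward K1 and return K2: (-2)/s
Step 2. reduce the parallel group [K1/(1+K1*K2)], K3, K4, which is the overall transfer function T(s) = C(s)/R(s) in lowest terms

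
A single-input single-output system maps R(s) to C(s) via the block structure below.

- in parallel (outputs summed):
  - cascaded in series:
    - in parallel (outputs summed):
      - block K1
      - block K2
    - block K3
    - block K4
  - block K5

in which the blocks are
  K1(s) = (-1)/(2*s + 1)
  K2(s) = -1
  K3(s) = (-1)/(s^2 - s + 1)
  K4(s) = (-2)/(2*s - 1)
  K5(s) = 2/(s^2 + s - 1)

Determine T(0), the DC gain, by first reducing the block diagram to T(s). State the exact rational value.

(1) combine K1, K2 in parallel gives (-2*s - 2)/(2*s + 1)
(2) series reduction of (K1+K2), K3, K4 gives (-4*s - 4)/(4*s^4 - 4*s^3 + 3*s^2 + s - 1)
(3) parallel reduction of ((K1+K2)*K3*K4), K5 gives (8*s^4 - 12*s^3 - 2*s^2 + 2*s + 2)/(4*s^6 - 5*s^4 + 8*s^3 - 3*s^2 - 2*s + 1)
DC gain: substitute s = 0 into T(s) from step 3: T(0) = 2/1 = 2.

Final answer: 2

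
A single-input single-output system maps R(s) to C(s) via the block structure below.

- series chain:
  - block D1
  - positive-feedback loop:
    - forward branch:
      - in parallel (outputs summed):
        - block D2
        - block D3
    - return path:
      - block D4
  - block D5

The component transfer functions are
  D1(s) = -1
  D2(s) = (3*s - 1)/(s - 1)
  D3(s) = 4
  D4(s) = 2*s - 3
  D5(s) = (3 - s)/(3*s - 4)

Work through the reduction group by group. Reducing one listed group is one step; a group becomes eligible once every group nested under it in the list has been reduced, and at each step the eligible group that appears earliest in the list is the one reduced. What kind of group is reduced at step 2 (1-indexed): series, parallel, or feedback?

(1) sum the parallel branches D2, D3
(2) reduce the feedback loop with forward (D2+D3) and return D4
(3) multiply D1, [(D2+D3)/(1-(D2+D3)*D4)], D5 (series)
So the answer for step 2 is feedback.

Therefore the answer is feedback.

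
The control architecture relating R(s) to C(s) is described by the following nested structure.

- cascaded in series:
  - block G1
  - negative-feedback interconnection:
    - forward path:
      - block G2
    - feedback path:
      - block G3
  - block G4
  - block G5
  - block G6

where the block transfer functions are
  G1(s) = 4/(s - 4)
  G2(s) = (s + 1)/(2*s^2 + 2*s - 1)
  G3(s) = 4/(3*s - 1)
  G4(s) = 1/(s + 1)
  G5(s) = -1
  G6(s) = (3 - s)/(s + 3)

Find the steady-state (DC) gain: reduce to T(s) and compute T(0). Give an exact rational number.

1. close the feedback loop around G2, G3 -> (3*s^2 + 2*s - 1)/(6*s^3 + 4*s^2 - s + 5)
2. reduce the series chain G1, [G2/(1+G2*G3)], G4, G5, G6 -> (12*s^2 - 40*s + 12)/(6*s^5 - 2*s^4 - 77*s^3 - 42*s^2 + 7*s - 60)
Evaluating the step-2 result (the overall T(s)) at s = 0 gives T(0) = 12/(-60) = -1/5.

Hence the answer: -1/5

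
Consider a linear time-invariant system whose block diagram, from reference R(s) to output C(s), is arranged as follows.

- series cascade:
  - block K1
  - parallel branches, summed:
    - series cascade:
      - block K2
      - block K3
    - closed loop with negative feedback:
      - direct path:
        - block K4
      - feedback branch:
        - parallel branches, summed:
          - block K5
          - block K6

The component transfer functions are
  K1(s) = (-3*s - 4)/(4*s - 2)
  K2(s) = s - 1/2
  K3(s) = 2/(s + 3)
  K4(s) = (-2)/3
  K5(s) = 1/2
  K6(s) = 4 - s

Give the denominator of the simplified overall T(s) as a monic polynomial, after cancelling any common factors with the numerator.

Answer: s^3 - s^2/2 - 9*s + 9/2

Working:
(1) reduce the series chain K2, K3 = (2*s - 1)/(s + 3)
(2) combine K5, K6 in parallel = 9/2 - s
(3) reduce the feedback loop with forward K4 and return (K5+K6) = (-1)/(s - 3)
(4) reduce the parallel group (K2*K3), [K4/(1+K4*(K5+K6))] = (2*s^2 - 8*s)/(s^2 - 9)
(5) cascade K1, ((K2*K3)+[K4/(1+K4*(K5+K6))]) = (-3*s^3 + 8*s^2 + 16*s)/(2*s^3 - s^2 - 18*s + 9)
T(s) is the step-5 result (common factors already cancelled). Leading coefficient of the denominator: 2. Divide through by 2 for the monic polynomial.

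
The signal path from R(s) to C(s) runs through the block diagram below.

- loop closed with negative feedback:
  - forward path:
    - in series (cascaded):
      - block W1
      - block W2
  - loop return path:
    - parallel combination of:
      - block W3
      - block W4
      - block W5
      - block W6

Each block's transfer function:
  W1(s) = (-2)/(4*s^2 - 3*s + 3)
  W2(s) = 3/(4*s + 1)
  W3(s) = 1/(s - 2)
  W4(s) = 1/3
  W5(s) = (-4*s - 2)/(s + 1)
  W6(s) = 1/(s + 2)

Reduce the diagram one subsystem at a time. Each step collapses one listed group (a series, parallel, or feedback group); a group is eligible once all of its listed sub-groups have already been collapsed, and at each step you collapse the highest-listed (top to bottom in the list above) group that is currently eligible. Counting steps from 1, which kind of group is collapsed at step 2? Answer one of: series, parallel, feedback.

1. series reduction of W1, W2
2. add W3, W4, W5, W6 (parallel)
3. close the feedback loop around (W1*W2), (W3+W4+W5+W6)
The group at step 2 is a parallel group.

Hence the answer: parallel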